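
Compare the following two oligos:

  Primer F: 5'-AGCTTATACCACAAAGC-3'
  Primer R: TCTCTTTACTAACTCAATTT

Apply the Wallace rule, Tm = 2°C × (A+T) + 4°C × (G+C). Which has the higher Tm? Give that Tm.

Primer F: A+T=10, G+C=7 → Tm = 2(10)+4(7) = 48°C
Primer R: A+T=15, G+C=5 → Tm = 2(15)+4(5) = 50°C
48°C vs 50°C → primer R is higher.

Primer R, 50°C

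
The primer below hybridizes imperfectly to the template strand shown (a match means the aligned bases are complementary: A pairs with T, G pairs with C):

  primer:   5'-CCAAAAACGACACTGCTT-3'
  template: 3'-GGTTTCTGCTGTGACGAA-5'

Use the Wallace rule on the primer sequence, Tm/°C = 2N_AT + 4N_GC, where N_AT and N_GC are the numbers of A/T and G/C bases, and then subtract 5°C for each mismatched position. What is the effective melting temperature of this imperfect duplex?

47°C

Primer base counts: A=7, T=3, G=2, C=6 → A+T=10, G+C=8
Perfect-match Tm = 2(10) + 4(8) = 20 + 32 = 52°C
Mismatches (positions where the bases are not complementary): 1 (at position 6)
Effective Tm = 52 − 1×5 = 52 − 5 = 47°C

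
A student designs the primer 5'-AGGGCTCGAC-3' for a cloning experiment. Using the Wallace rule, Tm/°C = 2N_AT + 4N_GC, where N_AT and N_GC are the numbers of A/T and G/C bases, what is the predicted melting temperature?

34°C

Counting bases: A=2, G=4, C=3, T=1
AT pairs contribute 3, GC pairs contribute 7.
Tm = 4·7 + 2·3 = 28 + 6 = 34°C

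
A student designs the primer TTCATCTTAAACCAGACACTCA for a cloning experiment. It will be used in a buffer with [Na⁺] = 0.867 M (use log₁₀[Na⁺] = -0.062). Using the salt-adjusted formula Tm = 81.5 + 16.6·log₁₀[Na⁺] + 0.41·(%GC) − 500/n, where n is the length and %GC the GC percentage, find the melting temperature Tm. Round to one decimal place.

72.7°C

Length n = 22. A=8, G=1, T=6, C=7
G+C = 8, so %GC = 8/22 × 100 = 36.364%
Salt term: 16.6 × (-0.062) = -1.029
GC term: 0.41 × 36.364 = 14.909; length term: −500/22 = −22.727
Tm = 81.5 + (-1.029) + 14.909 − 22.727 = 72.653 → 72.7°C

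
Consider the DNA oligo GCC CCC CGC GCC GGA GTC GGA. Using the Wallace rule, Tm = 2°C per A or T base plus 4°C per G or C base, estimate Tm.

78°C

Counting bases: G=8, T=1, A=2, C=10
A+T = 3, G+C = 18
Tm = 2×3 + 4×18 = 78°C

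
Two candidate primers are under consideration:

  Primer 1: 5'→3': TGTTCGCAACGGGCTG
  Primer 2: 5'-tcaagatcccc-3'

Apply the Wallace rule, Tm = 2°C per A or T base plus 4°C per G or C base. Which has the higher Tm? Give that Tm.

Primer 1: A+T=6, G+C=10 → Tm = 2(6)+4(10) = 52°C
Primer 2: A+T=5, G+C=6 → Tm = 2(5)+4(6) = 34°C
52°C vs 34°C → primer 1 is higher.

Primer 1, 52°C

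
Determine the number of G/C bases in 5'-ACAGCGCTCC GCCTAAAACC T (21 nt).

G=3, C=9, A=6, T=3
Total G or C: 3 + 9 = 12

12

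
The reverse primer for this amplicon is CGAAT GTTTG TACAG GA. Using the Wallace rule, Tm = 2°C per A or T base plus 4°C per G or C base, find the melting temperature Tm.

48°C

C=2, G=5, A=5, T=5
A+T = 10, G+C = 7
Tm = 2×10 + 4×7 = 48°C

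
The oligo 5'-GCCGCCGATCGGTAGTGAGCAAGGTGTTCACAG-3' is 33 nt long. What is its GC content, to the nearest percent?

C=8, A=7, G=12, T=6
G+C = 12 + 8 = 20 out of 33 bases
%GC = 20/33 × 100 = 60.61% ≈ 61%

61%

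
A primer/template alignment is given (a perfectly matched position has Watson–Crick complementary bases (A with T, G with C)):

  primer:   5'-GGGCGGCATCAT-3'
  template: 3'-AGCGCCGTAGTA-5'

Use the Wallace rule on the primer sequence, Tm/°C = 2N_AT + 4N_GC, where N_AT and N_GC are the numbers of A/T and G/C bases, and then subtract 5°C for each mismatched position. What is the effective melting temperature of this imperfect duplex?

30°C

Primer base counts: A=2, T=2, G=5, C=3 → A+T=4, G+C=8
Perfect-match Tm = 2(4) + 4(8) = 8 + 32 = 40°C
Mismatches (positions where the bases are not complementary): 2 (at positions 1, 2)
Effective Tm = 40 − 2×5 = 40 − 10 = 30°C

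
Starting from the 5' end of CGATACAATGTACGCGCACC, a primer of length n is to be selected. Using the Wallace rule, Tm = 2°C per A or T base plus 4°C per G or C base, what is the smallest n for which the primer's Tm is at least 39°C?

First 13 bases: CGATACAATGTAC → Tm = 36°C (< 39°C)
First 14 bases: CGATACAATGTACG → Tm = 40°C (≥ 39°C)
Each additional base adds 2°C (A/T) or 4°C (G/C), so Tm is non-decreasing in n; n = 14 is the first length to reach 39°C.

n = 14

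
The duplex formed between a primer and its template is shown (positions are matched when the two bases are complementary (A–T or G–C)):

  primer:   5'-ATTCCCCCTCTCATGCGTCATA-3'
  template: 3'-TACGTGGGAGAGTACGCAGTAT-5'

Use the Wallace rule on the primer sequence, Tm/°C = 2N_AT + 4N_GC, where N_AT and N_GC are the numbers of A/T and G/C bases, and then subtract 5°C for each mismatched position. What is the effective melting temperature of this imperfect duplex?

Primer base counts: A=4, T=7, G=2, C=9 → A+T=11, G+C=11
Perfect-match Tm = 2(11) + 4(11) = 22 + 44 = 66°C
Mismatches (positions where the bases are not complementary): 2 (at positions 3, 5)
Effective Tm = 66 − 2×5 = 66 − 10 = 56°C

56°C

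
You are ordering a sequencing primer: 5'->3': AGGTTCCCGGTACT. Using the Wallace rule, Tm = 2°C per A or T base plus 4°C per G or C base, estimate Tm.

Counting bases: C=4, G=4, A=2, T=4
AT pairs contribute 6, GC pairs contribute 8.
Tm = 2(6) + 4(8) = 12 + 32 = 44°C

44°C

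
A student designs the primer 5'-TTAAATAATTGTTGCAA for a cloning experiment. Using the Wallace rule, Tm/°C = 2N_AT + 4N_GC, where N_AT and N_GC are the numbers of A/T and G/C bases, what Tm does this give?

Counting bases: A=7, C=1, T=7, G=2
AT pairs contribute 14, GC pairs contribute 3.
Tm = 4·3 + 2·14 = 12 + 28 = 40°C

40°C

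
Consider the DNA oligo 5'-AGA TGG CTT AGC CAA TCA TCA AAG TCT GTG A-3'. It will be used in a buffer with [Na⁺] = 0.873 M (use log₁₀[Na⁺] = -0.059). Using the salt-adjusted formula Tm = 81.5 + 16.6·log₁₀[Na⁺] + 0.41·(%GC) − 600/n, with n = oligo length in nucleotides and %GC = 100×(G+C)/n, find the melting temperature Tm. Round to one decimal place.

Length n = 31. Scanning the sequence gives A=10, G=7, T=8, C=6.
G+C = 13, so %GC = 13/31 × 100 = 41.935%
Salt term: 16.6 × (-0.059) = -0.979
GC term: 0.41 × 41.935 = 17.193; length term: −600/31 = −19.355
Tm = 81.5 + (-0.979) + 17.193 − 19.355 = 78.359 → 78.4°C

78.4°C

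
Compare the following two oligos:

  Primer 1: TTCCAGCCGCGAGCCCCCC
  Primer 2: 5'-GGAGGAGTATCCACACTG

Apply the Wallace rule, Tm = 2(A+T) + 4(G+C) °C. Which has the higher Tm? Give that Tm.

Primer 1, 68°C

Primer 1: A+T=4, G+C=15 → Tm = 2(4)+4(15) = 68°C
Primer 2: A+T=8, G+C=10 → Tm = 2(8)+4(10) = 56°C
68°C vs 56°C → primer 1 is higher.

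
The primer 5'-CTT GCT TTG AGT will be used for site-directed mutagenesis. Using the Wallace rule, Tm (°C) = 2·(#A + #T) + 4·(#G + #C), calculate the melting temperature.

Counting bases: C=2, G=3, T=6, A=1
A+T = 7, G+C = 5
Tm = 4·5 + 2·7 = 20 + 14 = 34°C

34°C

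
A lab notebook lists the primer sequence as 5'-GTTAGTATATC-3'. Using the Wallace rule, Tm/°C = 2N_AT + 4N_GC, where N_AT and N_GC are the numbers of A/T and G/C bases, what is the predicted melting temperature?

28°C

Base counts: T=5, A=3, C=1, G=2
AT pairs contribute 8, GC pairs contribute 3.
Tm = 2×8 + 4×3 = 28°C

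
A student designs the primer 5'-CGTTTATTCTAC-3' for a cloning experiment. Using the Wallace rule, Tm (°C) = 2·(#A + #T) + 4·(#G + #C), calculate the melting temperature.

32°C

Base counts: A=2, T=6, C=3, G=1
A+T = 8, G+C = 4
Tm = 2(8) + 4(4) = 16 + 16 = 32°C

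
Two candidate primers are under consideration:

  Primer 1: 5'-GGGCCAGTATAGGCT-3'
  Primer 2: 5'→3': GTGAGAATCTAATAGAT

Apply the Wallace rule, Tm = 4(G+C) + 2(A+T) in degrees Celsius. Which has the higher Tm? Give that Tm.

Primer 1, 48°C

Primer 1: A+T=6, G+C=9 → Tm = 2(6)+4(9) = 48°C
Primer 2: A+T=12, G+C=5 → Tm = 2(12)+4(5) = 44°C
48°C vs 44°C → primer 1 is higher.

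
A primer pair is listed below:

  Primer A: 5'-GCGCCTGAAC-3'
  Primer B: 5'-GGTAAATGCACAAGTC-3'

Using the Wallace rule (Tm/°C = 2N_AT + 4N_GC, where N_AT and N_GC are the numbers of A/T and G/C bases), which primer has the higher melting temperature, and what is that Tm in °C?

Primer A: A+T=3, G+C=7 → Tm = 2(3)+4(7) = 34°C
Primer B: A+T=9, G+C=7 → Tm = 2(9)+4(7) = 46°C
34°C vs 46°C → primer B is higher.

Primer B, 46°C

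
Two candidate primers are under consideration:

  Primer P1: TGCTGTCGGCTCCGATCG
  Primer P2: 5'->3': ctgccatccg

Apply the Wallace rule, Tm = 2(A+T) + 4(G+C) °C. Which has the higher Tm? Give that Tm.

Primer P1, 60°C

Primer P1: A+T=6, G+C=12 → Tm = 2(6)+4(12) = 60°C
Primer P2: A+T=3, G+C=7 → Tm = 2(3)+4(7) = 34°C
60°C vs 34°C → primer P1 is higher.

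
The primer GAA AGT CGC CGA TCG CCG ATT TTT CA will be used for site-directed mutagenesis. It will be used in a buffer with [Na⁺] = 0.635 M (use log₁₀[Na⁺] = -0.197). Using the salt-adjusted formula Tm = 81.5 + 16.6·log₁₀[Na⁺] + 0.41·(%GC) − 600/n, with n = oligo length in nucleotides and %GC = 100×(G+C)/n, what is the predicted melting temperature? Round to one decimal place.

75.7°C

Length n = 26. Counting bases: T=7, A=6, C=7, G=6
G+C = 13, so %GC = 13/26 × 100 = 50%
Salt term: 16.6 × (-0.197) = -3.27
GC term: 0.41 × 50 = 20.5; length term: −600/26 = −23.077
Tm = 81.5 + (-3.27) + 20.5 − 23.077 = 75.653 → 75.7°C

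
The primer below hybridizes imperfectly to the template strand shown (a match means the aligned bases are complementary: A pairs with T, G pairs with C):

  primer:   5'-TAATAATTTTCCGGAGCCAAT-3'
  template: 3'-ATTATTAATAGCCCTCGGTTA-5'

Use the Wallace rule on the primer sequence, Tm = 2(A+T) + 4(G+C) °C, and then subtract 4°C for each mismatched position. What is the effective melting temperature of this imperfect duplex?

48°C

Primer base counts: A=7, T=7, G=3, C=4 → A+T=14, G+C=7
Perfect-match Tm = 2(14) + 4(7) = 28 + 28 = 56°C
Mismatches (positions where the bases are not complementary): 2 (at positions 9, 12)
Effective Tm = 56 − 2×4 = 56 − 8 = 48°C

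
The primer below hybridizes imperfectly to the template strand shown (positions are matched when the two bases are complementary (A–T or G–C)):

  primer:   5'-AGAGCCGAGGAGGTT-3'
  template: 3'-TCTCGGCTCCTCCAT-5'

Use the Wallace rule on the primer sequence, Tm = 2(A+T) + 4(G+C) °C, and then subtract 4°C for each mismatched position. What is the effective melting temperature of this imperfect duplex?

Primer base counts: A=4, T=2, G=7, C=2 → A+T=6, G+C=9
Perfect-match Tm = 2(6) + 4(9) = 12 + 36 = 48°C
Mismatches (positions where the bases are not complementary): 1 (at position 15)
Effective Tm = 48 − 1×4 = 48 − 4 = 44°C

44°C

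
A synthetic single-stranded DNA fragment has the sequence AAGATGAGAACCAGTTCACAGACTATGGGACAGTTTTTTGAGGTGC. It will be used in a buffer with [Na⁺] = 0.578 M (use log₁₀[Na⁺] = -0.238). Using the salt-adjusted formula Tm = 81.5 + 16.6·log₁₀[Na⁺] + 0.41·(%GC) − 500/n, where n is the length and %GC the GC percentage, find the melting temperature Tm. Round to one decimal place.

Length n = 46. Scanning the sequence gives A=14, G=13, C=7, T=12.
G+C = 20, so %GC = 20/46 × 100 = 43.478%
Salt term: 16.6 × (-0.238) = -3.951
GC term: 0.41 × 43.478 = 17.826; length term: −500/46 = −10.87
Tm = 81.5 + (-3.951) + 17.826 − 10.87 = 84.505 → 84.5°C

84.5°C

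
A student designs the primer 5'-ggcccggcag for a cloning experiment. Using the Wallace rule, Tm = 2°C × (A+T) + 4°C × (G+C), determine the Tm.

Scanning the sequence gives A=1, C=4, G=5, T=0.
AT pairs contribute 1, GC pairs contribute 9.
Tm = 2×1 + 4×9 = 38°C

38°C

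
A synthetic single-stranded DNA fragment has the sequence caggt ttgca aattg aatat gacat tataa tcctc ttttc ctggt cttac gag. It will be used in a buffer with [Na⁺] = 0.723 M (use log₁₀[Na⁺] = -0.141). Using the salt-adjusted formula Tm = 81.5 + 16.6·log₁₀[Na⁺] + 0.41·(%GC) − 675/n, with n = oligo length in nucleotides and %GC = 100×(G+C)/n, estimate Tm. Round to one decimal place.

81.1°C

Length n = 53. Scanning the sequence gives C=10, T=20, G=9, A=14.
G+C = 19, so %GC = 19/53 × 100 = 35.849%
Salt term: 16.6 × (-0.141) = -2.341
GC term: 0.41 × 35.849 = 14.698; length term: −675/53 = −12.736
Tm = 81.5 + (-2.341) + 14.698 − 12.736 = 81.121 → 81.1°C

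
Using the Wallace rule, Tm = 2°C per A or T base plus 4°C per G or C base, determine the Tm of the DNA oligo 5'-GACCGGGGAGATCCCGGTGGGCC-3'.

Counting bases: C=7, A=3, T=2, G=11
So N_AT = 5 and N_GC = 18.
Tm = 2×5 + 4×18 = 82°C

82°C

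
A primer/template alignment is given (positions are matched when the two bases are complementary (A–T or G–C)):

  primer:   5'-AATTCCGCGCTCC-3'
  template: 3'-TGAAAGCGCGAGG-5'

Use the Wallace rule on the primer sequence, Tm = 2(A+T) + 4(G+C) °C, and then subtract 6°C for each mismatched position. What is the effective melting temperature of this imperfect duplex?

30°C

Primer base counts: A=2, T=3, G=2, C=6 → A+T=5, G+C=8
Perfect-match Tm = 2(5) + 4(8) = 10 + 32 = 42°C
Mismatches (positions where the bases are not complementary): 2 (at positions 2, 5)
Effective Tm = 42 − 2×6 = 42 − 12 = 30°C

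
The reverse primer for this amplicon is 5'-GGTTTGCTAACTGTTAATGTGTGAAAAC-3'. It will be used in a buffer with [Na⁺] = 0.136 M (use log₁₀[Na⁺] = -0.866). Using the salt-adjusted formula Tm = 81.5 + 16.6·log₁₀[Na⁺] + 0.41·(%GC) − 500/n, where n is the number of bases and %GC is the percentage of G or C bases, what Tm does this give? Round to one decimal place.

63.9°C

Length n = 28. G=7, T=10, C=3, A=8
G+C = 10, so %GC = 10/28 × 100 = 35.714%
Salt term: 16.6 × (-0.866) = -14.376
GC term: 0.41 × 35.714 = 14.643; length term: −500/28 = −17.857
Tm = 81.5 + (-14.376) + 14.643 − 17.857 = 63.91 → 63.9°C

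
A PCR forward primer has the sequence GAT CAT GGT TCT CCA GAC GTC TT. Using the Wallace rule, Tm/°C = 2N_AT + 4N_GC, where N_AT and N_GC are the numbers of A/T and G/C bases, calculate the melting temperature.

68°C

Base counts: C=6, A=4, T=8, G=5
A+T = 12, G+C = 11
Tm = 4·11 + 2·12 = 44 + 24 = 68°C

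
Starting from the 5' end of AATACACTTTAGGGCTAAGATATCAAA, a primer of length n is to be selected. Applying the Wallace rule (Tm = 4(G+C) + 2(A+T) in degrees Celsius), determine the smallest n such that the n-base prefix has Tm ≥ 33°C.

First 12 bases: AATACACTTTAG → Tm = 30°C (< 33°C)
First 13 bases: AATACACTTTAGG → Tm = 34°C (≥ 33°C)
Since every base adds ≥2°C, Tm only increases with n, so the threshold is first crossed at n = 13.

n = 13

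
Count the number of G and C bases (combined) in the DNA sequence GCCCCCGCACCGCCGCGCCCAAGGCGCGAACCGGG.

30

Base counts: A=5, T=0, G=12, C=18
Total G or C: 12 + 18 = 30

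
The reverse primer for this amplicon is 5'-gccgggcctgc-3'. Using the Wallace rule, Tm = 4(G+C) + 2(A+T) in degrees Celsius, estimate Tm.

Counting bases: C=5, G=5, A=0, T=1
AT pairs contribute 1, GC pairs contribute 10.
Tm = 4·10 + 2·1 = 40 + 2 = 42°C

42°C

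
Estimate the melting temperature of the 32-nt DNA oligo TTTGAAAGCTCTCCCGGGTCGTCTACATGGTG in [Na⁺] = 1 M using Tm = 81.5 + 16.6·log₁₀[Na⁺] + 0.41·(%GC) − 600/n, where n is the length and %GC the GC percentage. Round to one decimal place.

84.5°C

Length n = 32. Scanning the sequence gives G=9, A=5, C=8, T=10.
G+C = 17, so %GC = 17/32 × 100 = 53.125%
Salt term: 16.6 × (0) = 0
GC term: 0.41 × 53.125 = 21.781; length term: −600/32 = −18.75
Tm = 81.5 + (0) + 21.781 − 18.75 = 84.531 → 84.5°C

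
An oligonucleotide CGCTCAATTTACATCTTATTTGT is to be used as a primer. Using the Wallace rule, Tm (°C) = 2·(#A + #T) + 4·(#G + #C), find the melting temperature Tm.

G=2, C=5, T=11, A=5
So N_AT = 16 and N_GC = 7.
Tm = 2×16 + 4×7 = 60°C

60°C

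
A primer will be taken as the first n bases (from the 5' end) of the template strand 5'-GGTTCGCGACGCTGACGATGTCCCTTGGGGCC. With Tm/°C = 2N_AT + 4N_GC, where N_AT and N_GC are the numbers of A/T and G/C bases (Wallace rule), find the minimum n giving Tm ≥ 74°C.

First 22 bases: GGTTCGCGACGCTGACGATGTC → Tm = 72°C (< 74°C)
First 23 bases: GGTTCGCGACGCTGACGATGTCC → Tm = 76°C (≥ 74°C)
Each additional base adds 2°C (A/T) or 4°C (G/C), so Tm is non-decreasing in n; n = 23 is the first length to reach 74°C.

n = 23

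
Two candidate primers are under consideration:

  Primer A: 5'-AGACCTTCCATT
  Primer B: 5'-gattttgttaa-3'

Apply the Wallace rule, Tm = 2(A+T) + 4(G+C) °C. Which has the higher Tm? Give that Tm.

Primer A, 34°C

Primer A: A+T=7, G+C=5 → Tm = 2(7)+4(5) = 34°C
Primer B: A+T=9, G+C=2 → Tm = 2(9)+4(2) = 26°C
34°C vs 26°C → primer A is higher.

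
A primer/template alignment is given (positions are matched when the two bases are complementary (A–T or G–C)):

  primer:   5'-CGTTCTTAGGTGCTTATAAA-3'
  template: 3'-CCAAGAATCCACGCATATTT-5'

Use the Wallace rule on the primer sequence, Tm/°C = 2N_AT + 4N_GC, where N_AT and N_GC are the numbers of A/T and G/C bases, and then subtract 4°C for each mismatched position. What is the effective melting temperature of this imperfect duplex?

Primer base counts: A=5, T=8, G=4, C=3 → A+T=13, G+C=7
Perfect-match Tm = 2(13) + 4(7) = 26 + 28 = 54°C
Mismatches (positions where the bases are not complementary): 2 (at positions 1, 14)
Effective Tm = 54 − 2×4 = 54 − 8 = 46°C

46°C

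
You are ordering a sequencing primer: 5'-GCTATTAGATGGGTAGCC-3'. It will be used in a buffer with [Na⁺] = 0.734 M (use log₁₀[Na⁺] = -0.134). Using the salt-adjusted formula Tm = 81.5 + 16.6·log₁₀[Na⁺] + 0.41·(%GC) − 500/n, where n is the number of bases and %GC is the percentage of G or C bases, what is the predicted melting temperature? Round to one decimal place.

Length n = 18. Scanning the sequence gives C=3, T=5, G=6, A=4.
G+C = 9, so %GC = 9/18 × 100 = 50%
Salt term: 16.6 × (-0.134) = -2.224
GC term: 0.41 × 50 = 20.5; length term: −500/18 = −27.778
Tm = 81.5 + (-2.224) + 20.5 − 27.778 = 71.998 → 72.0°C

72.0°C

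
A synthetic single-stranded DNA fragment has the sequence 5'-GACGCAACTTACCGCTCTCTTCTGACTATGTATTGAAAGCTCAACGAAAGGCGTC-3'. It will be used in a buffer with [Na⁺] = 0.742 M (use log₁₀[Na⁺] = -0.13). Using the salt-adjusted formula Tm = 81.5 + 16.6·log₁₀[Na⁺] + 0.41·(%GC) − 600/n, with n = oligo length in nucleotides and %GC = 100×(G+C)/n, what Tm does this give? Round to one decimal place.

Length n = 55. Base counts: T=14, G=11, A=15, C=15
G+C = 26, so %GC = 26/55 × 100 = 47.273%
Salt term: 16.6 × (-0.13) = -2.158
GC term: 0.41 × 47.273 = 19.382; length term: −600/55 = −10.909
Tm = 81.5 + (-2.158) + 19.382 − 10.909 = 87.815 → 87.8°C

87.8°C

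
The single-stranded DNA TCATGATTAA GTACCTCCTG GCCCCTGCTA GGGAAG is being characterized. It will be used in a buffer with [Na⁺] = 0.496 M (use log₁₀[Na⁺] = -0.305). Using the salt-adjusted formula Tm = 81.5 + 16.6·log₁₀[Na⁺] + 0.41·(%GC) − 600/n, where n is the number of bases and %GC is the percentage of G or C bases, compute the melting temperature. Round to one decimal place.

81.4°C

Length n = 36. C=10, A=8, G=9, T=9
G+C = 19, so %GC = 19/36 × 100 = 52.778%
Salt term: 16.6 × (-0.305) = -5.063
GC term: 0.41 × 52.778 = 21.639; length term: −600/36 = −16.667
Tm = 81.5 + (-5.063) + 21.639 − 16.667 = 81.409 → 81.4°C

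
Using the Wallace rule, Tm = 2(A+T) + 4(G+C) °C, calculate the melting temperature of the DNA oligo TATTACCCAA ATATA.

36°C

Base counts: A=7, G=0, C=3, T=5
A+T = 12, G+C = 3
Tm = 2×12 + 4×3 = 36°C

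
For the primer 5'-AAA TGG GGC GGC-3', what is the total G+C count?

Base counts: A=3, T=1, C=2, G=6
Total G or C: 6 + 2 = 8

8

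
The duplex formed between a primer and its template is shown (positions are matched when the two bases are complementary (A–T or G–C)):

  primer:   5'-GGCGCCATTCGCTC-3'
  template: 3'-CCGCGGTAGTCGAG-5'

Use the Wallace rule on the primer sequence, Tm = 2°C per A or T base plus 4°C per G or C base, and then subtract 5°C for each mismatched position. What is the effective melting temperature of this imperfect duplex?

38°C

Primer base counts: A=1, T=3, G=4, C=6 → A+T=4, G+C=10
Perfect-match Tm = 2(4) + 4(10) = 8 + 40 = 48°C
Mismatches (positions where the bases are not complementary): 2 (at positions 9, 10)
Effective Tm = 48 − 2×5 = 48 − 10 = 38°C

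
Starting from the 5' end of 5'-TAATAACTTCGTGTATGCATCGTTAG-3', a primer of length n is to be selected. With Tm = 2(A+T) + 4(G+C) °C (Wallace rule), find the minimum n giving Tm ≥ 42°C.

First 16 bases: TAATAACTTCGTGTAT → Tm = 40°C (< 42°C)
First 17 bases: TAATAACTTCGTGTATG → Tm = 44°C (≥ 42°C)
Since every base adds ≥2°C, Tm only increases with n, so the threshold is first crossed at n = 17.

n = 17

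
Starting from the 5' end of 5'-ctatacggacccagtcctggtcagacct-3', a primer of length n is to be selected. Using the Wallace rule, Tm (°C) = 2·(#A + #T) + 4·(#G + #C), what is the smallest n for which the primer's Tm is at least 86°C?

n = 27

First 26 bases: CTATACGGACCCAGTCCTGGTCAGAC → Tm = 82°C (< 86°C)
First 27 bases: CTATACGGACCCAGTCCTGGTCAGACC → Tm = 86°C (≥ 86°C)
Each additional base adds 2°C (A/T) or 4°C (G/C), so Tm is non-decreasing in n; n = 27 is the first length to reach 86°C.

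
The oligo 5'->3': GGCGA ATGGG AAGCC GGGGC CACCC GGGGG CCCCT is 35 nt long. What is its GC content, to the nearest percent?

G=16, A=5, C=12, T=2
G+C = 16 + 12 = 28 out of 35 bases
%GC = 28/35 × 100 = 80% ≈ 80%

80%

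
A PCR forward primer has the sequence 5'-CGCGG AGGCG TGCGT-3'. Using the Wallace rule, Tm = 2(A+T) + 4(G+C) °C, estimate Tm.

54°C

C=4, A=1, G=8, T=2
A+T = 3, G+C = 12
Tm = 2×3 + 4×12 = 54°C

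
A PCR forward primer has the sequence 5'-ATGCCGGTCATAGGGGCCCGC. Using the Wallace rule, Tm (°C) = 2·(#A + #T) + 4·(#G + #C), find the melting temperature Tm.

Scanning the sequence gives A=3, T=3, C=7, G=8.
A+T = 6, G+C = 15
Tm = 4·15 + 2·6 = 60 + 12 = 72°C

72°C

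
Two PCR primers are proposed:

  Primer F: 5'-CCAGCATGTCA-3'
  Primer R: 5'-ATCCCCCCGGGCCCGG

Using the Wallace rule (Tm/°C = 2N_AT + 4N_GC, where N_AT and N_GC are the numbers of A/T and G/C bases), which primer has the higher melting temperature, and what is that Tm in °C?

Primer R, 60°C

Primer F: A+T=5, G+C=6 → Tm = 2(5)+4(6) = 34°C
Primer R: A+T=2, G+C=14 → Tm = 2(2)+4(14) = 60°C
34°C vs 60°C → primer R is higher.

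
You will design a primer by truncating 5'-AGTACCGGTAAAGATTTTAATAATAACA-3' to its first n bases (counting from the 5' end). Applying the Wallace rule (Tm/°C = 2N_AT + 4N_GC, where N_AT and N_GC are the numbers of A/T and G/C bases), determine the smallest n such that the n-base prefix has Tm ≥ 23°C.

n = 8

First 7 bases: AGTACCG → Tm = 22°C (< 23°C)
First 8 bases: AGTACCGG → Tm = 26°C (≥ 23°C)
Each additional base adds 2°C (A/T) or 4°C (G/C), so Tm is non-decreasing in n; n = 8 is the first length to reach 23°C.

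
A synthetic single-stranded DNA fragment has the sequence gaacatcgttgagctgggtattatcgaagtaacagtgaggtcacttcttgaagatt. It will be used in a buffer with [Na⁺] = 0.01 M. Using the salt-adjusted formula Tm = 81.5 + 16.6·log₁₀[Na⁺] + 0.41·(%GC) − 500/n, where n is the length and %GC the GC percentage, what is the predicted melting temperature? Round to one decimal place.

Length n = 56. T=17, C=8, A=16, G=15
G+C = 23, so %GC = 23/56 × 100 = 41.071%
Salt term: 16.6 × (-2) = -33.2
GC term: 0.41 × 41.071 = 16.839; length term: −500/56 = −8.929
Tm = 81.5 + (-33.2) + 16.839 − 8.929 = 56.21 → 56.2°C

56.2°C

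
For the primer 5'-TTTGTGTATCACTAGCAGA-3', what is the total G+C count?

7

C=3, A=5, G=4, T=7
Total G or C: 4 + 3 = 7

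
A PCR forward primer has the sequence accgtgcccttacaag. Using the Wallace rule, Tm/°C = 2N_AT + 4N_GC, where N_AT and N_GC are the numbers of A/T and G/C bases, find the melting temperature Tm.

50°C

C=6, T=3, A=4, G=3
So N_AT = 7 and N_GC = 9.
Tm = 2(7) + 4(9) = 14 + 36 = 50°C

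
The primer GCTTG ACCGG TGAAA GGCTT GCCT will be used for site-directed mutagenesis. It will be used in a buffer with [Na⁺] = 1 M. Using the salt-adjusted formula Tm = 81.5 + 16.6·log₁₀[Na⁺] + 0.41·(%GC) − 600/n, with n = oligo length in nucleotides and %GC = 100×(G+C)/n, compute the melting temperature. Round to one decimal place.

80.4°C

Length n = 24. Scanning the sequence gives A=4, T=6, C=6, G=8.
G+C = 14, so %GC = 14/24 × 100 = 58.333%
Salt term: 16.6 × (0) = 0
GC term: 0.41 × 58.333 = 23.917; length term: −600/24 = −25
Tm = 81.5 + (0) + 23.917 − 25 = 80.417 → 80.4°C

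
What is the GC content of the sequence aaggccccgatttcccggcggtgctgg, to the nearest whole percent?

70%

T=5, G=10, C=9, A=3
G+C = 10 + 9 = 19 out of 27 bases
%GC = 19/27 × 100 = 70.37% ≈ 70%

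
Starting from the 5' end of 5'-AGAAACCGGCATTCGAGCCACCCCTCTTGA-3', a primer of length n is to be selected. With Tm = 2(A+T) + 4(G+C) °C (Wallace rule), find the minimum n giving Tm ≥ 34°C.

First 10 bases: AGAAACCGGC → Tm = 32°C (< 34°C)
First 11 bases: AGAAACCGGCA → Tm = 34°C (≥ 34°C)
Since every base adds ≥2°C, Tm only increases with n, so the threshold is first crossed at n = 11.

n = 11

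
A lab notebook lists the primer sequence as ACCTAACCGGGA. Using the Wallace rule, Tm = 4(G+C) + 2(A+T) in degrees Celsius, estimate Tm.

38°C

Base counts: T=1, C=4, A=4, G=3
A+T = 5, G+C = 7
Tm = 2(5) + 4(7) = 10 + 28 = 38°C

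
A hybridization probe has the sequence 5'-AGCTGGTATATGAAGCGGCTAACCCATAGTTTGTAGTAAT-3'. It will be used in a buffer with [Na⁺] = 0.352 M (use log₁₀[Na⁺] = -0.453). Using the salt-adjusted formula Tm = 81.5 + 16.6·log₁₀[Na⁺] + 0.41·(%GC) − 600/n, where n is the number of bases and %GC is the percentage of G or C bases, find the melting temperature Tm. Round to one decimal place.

75.4°C

Length n = 40. G=10, C=6, T=12, A=12
G+C = 16, so %GC = 16/40 × 100 = 40%
Salt term: 16.6 × (-0.453) = -7.52
GC term: 0.41 × 40 = 16.4; length term: −600/40 = −15
Tm = 81.5 + (-7.52) + 16.4 − 15 = 75.38 → 75.4°C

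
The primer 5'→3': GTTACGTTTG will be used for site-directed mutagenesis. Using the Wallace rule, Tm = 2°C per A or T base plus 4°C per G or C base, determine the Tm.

Counting bases: T=5, A=1, G=3, C=1
AT pairs contribute 6, GC pairs contribute 4.
Tm = 2×6 + 4×4 = 28°C

28°C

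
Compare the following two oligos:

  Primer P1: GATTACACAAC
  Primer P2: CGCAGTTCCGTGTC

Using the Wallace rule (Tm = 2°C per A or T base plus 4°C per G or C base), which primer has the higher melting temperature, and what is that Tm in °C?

Primer P2, 46°C

Primer P1: A+T=7, G+C=4 → Tm = 2(7)+4(4) = 30°C
Primer P2: A+T=5, G+C=9 → Tm = 2(5)+4(9) = 46°C
30°C vs 46°C → primer P2 is higher.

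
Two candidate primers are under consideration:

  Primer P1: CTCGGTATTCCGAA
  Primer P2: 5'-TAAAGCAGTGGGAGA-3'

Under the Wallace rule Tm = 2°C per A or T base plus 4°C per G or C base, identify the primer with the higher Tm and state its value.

Primer P2, 44°C

Primer P1: A+T=7, G+C=7 → Tm = 2(7)+4(7) = 42°C
Primer P2: A+T=8, G+C=7 → Tm = 2(8)+4(7) = 44°C
42°C vs 44°C → primer P2 is higher.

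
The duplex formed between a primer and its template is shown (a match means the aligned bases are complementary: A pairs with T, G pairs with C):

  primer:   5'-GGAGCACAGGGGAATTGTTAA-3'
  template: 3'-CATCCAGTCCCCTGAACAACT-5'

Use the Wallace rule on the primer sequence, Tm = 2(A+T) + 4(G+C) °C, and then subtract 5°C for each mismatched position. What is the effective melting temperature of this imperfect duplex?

37°C

Primer base counts: A=7, T=4, G=8, C=2 → A+T=11, G+C=10
Perfect-match Tm = 2(11) + 4(10) = 22 + 40 = 62°C
Mismatches (positions where the bases are not complementary): 5 (at positions 2, 5, 6, 14, 20)
Effective Tm = 62 − 5×5 = 62 − 25 = 37°C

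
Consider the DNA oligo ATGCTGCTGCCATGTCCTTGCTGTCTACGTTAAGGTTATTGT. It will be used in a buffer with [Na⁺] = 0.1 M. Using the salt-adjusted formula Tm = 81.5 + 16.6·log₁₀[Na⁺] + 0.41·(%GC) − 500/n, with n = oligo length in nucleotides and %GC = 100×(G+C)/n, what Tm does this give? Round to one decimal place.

Length n = 42. Scanning the sequence gives C=9, G=10, A=6, T=17.
G+C = 19, so %GC = 19/42 × 100 = 45.238%
Salt term: 16.6 × (-1) = -16.6
GC term: 0.41 × 45.238 = 18.548; length term: −500/42 = −11.905
Tm = 81.5 + (-16.6) + 18.548 − 11.905 = 71.543 → 71.5°C

71.5°C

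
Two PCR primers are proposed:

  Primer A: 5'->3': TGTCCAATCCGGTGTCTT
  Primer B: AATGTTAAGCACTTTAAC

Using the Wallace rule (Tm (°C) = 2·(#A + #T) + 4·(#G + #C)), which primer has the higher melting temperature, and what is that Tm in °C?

Primer A, 54°C

Primer A: A+T=9, G+C=9 → Tm = 2(9)+4(9) = 54°C
Primer B: A+T=13, G+C=5 → Tm = 2(13)+4(5) = 46°C
54°C vs 46°C → primer A is higher.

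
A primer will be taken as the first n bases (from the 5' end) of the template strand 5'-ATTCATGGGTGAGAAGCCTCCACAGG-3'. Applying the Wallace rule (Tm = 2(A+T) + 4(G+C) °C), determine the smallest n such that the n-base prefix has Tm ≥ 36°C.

First 12 bases: ATTCATGGGTGA → Tm = 34°C (< 36°C)
First 13 bases: ATTCATGGGTGAG → Tm = 38°C (≥ 36°C)
Since every base adds ≥2°C, Tm only increases with n, so the threshold is first crossed at n = 13.

n = 13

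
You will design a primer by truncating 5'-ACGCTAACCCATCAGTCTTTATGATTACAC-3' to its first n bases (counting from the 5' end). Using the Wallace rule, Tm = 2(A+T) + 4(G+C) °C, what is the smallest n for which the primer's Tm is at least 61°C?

n = 22

First 21 bases: ACGCTAACCCATCAGTCTTTA → Tm = 60°C (< 61°C)
First 22 bases: ACGCTAACCCATCAGTCTTTAT → Tm = 62°C (≥ 61°C)
Since every base adds ≥2°C, Tm only increases with n, so the threshold is first crossed at n = 22.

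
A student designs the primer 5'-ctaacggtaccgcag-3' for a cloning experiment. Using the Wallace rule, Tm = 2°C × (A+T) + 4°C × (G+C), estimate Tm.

T=2, G=4, A=4, C=5
A+T = 6, G+C = 9
Tm = 2×6 + 4×9 = 48°C

48°C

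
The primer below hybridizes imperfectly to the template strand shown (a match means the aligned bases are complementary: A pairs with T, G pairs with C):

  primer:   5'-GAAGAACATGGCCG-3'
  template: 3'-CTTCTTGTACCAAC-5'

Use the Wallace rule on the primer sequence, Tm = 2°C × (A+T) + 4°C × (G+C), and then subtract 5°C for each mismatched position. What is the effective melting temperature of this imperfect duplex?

34°C

Primer base counts: A=5, T=1, G=5, C=3 → A+T=6, G+C=8
Perfect-match Tm = 2(6) + 4(8) = 12 + 32 = 44°C
Mismatches (positions where the bases are not complementary): 2 (at positions 12, 13)
Effective Tm = 44 − 2×5 = 44 − 10 = 34°C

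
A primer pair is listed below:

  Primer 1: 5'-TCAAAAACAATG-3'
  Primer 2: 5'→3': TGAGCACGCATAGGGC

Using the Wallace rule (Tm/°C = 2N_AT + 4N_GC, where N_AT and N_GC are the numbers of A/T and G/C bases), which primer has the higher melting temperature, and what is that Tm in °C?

Primer 2, 52°C

Primer 1: A+T=9, G+C=3 → Tm = 2(9)+4(3) = 30°C
Primer 2: A+T=6, G+C=10 → Tm = 2(6)+4(10) = 52°C
30°C vs 52°C → primer 2 is higher.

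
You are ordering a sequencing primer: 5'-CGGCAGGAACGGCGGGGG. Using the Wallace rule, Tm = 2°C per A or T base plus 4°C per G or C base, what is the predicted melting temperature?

G=11, C=4, A=3, T=0
A+T = 3, G+C = 15
Tm = 4·15 + 2·3 = 60 + 6 = 66°C

66°C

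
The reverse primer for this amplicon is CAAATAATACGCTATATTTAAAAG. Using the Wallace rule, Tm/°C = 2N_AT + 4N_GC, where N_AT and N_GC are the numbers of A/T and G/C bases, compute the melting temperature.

58°C

T=7, G=2, A=12, C=3
A+T = 19, G+C = 5
Tm = 4·5 + 2·19 = 20 + 38 = 58°C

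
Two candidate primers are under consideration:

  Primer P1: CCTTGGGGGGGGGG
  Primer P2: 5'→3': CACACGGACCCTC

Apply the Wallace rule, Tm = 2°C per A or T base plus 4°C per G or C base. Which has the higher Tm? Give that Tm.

Primer P1, 52°C

Primer P1: A+T=2, G+C=12 → Tm = 2(2)+4(12) = 52°C
Primer P2: A+T=4, G+C=9 → Tm = 2(4)+4(9) = 44°C
52°C vs 44°C → primer P1 is higher.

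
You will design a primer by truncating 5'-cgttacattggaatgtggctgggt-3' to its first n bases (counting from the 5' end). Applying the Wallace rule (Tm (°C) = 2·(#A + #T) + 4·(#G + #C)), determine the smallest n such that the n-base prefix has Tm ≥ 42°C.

n = 15

First 14 bases: CGTTACATTGGAAT → Tm = 38°C (< 42°C)
First 15 bases: CGTTACATTGGAATG → Tm = 42°C (≥ 42°C)
Since every base adds ≥2°C, Tm only increases with n, so the threshold is first crossed at n = 15.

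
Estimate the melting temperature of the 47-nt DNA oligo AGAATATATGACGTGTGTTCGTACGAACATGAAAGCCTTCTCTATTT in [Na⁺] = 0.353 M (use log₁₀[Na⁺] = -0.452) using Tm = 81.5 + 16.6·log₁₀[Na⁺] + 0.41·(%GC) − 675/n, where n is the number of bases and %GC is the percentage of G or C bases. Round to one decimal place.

74.5°C

Length n = 47. Counting bases: C=8, G=9, T=16, A=14
G+C = 17, so %GC = 17/47 × 100 = 36.17%
Salt term: 16.6 × (-0.452) = -7.503
GC term: 0.41 × 36.17 = 14.83; length term: −675/47 = −14.362
Tm = 81.5 + (-7.503) + 14.83 − 14.362 = 74.465 → 74.5°C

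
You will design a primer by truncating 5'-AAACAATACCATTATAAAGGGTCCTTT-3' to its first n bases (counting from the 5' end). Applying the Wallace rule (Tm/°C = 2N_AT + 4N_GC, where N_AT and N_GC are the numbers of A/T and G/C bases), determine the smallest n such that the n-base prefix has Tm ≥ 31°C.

n = 13

First 12 bases: AAACAATACCAT → Tm = 30°C (< 31°C)
First 13 bases: AAACAATACCATT → Tm = 32°C (≥ 31°C)
Each additional base adds 2°C (A/T) or 4°C (G/C), so Tm is non-decreasing in n; n = 13 is the first length to reach 31°C.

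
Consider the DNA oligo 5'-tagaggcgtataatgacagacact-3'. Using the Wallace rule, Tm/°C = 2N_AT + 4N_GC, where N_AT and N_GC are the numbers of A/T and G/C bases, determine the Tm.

68°C

C=4, T=5, A=9, G=6
AT pairs contribute 14, GC pairs contribute 10.
Tm = 2×14 + 4×10 = 68°C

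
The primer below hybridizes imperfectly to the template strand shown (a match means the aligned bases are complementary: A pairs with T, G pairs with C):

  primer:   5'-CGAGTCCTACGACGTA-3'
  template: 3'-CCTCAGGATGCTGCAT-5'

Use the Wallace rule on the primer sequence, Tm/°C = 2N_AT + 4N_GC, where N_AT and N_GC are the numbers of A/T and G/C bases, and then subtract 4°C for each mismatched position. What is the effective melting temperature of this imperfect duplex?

46°C

Primer base counts: A=4, T=3, G=4, C=5 → A+T=7, G+C=9
Perfect-match Tm = 2(7) + 4(9) = 14 + 36 = 50°C
Mismatches (positions where the bases are not complementary): 1 (at position 1)
Effective Tm = 50 − 1×4 = 50 − 4 = 46°C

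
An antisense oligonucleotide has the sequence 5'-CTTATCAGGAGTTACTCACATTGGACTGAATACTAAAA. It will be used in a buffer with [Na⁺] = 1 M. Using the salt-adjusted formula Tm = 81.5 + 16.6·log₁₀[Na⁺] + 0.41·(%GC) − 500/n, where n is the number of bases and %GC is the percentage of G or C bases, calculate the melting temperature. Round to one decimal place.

Length n = 38. Counting bases: C=7, A=14, T=11, G=6
G+C = 13, so %GC = 13/38 × 100 = 34.211%
Salt term: 16.6 × (0) = 0
GC term: 0.41 × 34.211 = 14.027; length term: −500/38 = −13.158
Tm = 81.5 + (0) + 14.027 − 13.158 = 82.369 → 82.4°C

82.4°C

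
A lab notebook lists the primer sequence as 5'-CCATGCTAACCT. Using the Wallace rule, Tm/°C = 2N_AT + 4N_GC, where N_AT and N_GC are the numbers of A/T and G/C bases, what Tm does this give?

36°C

Scanning the sequence gives A=3, G=1, C=5, T=3.
A+T = 6, G+C = 6
Tm = 2×6 + 4×6 = 36°C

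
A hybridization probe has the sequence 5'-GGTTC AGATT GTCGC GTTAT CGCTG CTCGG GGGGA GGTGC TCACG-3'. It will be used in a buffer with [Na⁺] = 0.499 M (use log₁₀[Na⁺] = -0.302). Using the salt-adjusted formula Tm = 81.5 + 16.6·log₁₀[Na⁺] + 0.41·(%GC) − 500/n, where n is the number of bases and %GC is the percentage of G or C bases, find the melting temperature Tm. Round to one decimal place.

90.9°C

Length n = 45. G=18, C=10, A=5, T=12
G+C = 28, so %GC = 28/45 × 100 = 62.222%
Salt term: 16.6 × (-0.302) = -5.013
GC term: 0.41 × 62.222 = 25.511; length term: −500/45 = −11.111
Tm = 81.5 + (-5.013) + 25.511 − 11.111 = 90.887 → 90.9°C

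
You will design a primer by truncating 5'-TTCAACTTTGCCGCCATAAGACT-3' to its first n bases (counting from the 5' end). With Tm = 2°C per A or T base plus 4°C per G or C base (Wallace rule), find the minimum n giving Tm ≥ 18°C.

First 6 bases: TTCAAC → Tm = 16°C (< 18°C)
First 7 bases: TTCAACT → Tm = 18°C (≥ 18°C)
Each additional base adds 2°C (A/T) or 4°C (G/C), so Tm is non-decreasing in n; n = 7 is the first length to reach 18°C.

n = 7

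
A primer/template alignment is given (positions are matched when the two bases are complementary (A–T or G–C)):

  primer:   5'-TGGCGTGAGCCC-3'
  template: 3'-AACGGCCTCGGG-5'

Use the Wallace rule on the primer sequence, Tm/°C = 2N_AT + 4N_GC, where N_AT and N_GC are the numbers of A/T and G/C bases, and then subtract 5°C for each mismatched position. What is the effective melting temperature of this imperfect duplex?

27°C

Primer base counts: A=1, T=2, G=5, C=4 → A+T=3, G+C=9
Perfect-match Tm = 2(3) + 4(9) = 6 + 36 = 42°C
Mismatches (positions where the bases are not complementary): 3 (at positions 2, 5, 6)
Effective Tm = 42 − 3×5 = 42 − 15 = 27°C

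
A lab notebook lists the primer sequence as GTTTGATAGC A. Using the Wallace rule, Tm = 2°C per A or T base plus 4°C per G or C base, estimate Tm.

30°C

T=4, C=1, G=3, A=3
AT pairs contribute 7, GC pairs contribute 4.
Tm = 2(7) + 4(4) = 14 + 16 = 30°C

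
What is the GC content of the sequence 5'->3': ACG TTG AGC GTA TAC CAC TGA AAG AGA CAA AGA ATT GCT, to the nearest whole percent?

41%

Base counts: A=15, T=8, C=7, G=9
G+C = 9 + 7 = 16 out of 39 bases
%GC = 16/39 × 100 = 41.03% ≈ 41%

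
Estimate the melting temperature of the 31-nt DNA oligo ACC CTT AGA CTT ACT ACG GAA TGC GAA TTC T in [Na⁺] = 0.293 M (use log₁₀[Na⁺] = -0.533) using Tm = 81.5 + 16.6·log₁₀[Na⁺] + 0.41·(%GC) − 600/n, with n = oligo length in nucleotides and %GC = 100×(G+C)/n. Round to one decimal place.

Length n = 31. T=9, A=9, G=5, C=8
G+C = 13, so %GC = 13/31 × 100 = 41.935%
Salt term: 16.6 × (-0.533) = -8.848
GC term: 0.41 × 41.935 = 17.193; length term: −600/31 = −19.355
Tm = 81.5 + (-8.848) + 17.193 − 19.355 = 70.49 → 70.5°C

70.5°C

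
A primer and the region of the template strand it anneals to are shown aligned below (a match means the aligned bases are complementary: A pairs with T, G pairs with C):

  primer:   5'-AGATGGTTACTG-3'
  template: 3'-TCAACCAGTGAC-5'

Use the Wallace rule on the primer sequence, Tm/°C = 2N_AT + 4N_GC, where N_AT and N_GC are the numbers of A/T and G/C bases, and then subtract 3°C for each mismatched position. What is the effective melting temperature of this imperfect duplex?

28°C

Primer base counts: A=3, T=4, G=4, C=1 → A+T=7, G+C=5
Perfect-match Tm = 2(7) + 4(5) = 14 + 20 = 34°C
Mismatches (positions where the bases are not complementary): 2 (at positions 3, 8)
Effective Tm = 34 − 2×3 = 34 − 6 = 28°C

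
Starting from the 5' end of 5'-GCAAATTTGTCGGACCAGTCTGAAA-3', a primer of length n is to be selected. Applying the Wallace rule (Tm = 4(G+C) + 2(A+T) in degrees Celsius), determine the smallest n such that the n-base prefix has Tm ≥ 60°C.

n = 20

First 19 bases: GCAAATTTGTCGGACCAGT → Tm = 56°C (< 60°C)
First 20 bases: GCAAATTTGTCGGACCAGTC → Tm = 60°C (≥ 60°C)
Each additional base adds 2°C (A/T) or 4°C (G/C), so Tm is non-decreasing in n; n = 20 is the first length to reach 60°C.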